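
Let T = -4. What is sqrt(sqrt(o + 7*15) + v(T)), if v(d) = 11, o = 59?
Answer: sqrt(11 + 2*sqrt(41)) ≈ 4.8792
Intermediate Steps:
sqrt(sqrt(o + 7*15) + v(T)) = sqrt(sqrt(59 + 7*15) + 11) = sqrt(sqrt(59 + 105) + 11) = sqrt(sqrt(164) + 11) = sqrt(2*sqrt(41) + 11) = sqrt(11 + 2*sqrt(41))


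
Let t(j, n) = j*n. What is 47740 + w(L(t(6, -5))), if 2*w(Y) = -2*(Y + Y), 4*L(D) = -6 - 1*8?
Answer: 47747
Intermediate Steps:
L(D) = -7/2 (L(D) = (-6 - 1*8)/4 = (-6 - 8)/4 = (¼)*(-14) = -7/2)
w(Y) = -2*Y (w(Y) = (-2*(Y + Y))/2 = (-4*Y)/2 = -2*Y)
47740 + w(L(t(6, -5))) = 47740 - 2*(-7/2) = 47740 + 7 = 47747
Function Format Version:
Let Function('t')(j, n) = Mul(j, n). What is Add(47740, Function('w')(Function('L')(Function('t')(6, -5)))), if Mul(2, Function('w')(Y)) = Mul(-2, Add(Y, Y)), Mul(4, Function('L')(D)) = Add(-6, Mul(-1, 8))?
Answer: 47747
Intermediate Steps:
Function('L')(D) = Rational(-7, 2) (Function('L')(D) = Mul(Rational(1, 4), Add(-6, Mul(-1, 8))) = Mul(Rational(1, 4), Add(-6, -8)) = Mul(Rational(1, 4), -14) = Rational(-7, 2))
Function('w')(Y) = Mul(-2, Y) (Function('w')(Y) = Mul(Rational(1, 2), Mul(-2, Add(Y, Y))) = Mul(Rational(1, 2), Mul(-2, Mul(2, Y))) = Mul(Rational(1, 2), Mul(-4, Y)) = Mul(-2, Y))
Add(47740, Function('w')(Function('L')(Function('t')(6, -5)))) = Add(47740, Mul(-2, Rational(-7, 2))) = Add(47740, 7) = 47747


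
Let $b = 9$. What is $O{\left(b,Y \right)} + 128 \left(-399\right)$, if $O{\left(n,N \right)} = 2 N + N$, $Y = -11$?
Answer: $-51105$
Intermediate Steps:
$O{\left(n,N \right)} = 3 N$
$O{\left(b,Y \right)} + 128 \left(-399\right) = 3 \left(-11\right) + 128 \left(-399\right) = -33 - 51072 = -51105$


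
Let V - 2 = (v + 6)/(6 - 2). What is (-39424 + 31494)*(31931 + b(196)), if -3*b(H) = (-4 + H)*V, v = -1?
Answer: -251563390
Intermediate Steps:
V = 13/4 (V = 2 + (-1 + 6)/(6 - 2) = 2 + 5/4 = 13/4 ≈ 3.2500)
b(H) = 13/3 - 13*H/12 (b(H) = -(-4 + H)*13/(3*4) = -(-13 + 13*H/4)/3 = 13/3 - 13*H/12)
(-39424 + 31494)*(31931 + b(196)) = (-39424 + 31494)*(31931 + (13/3 - 13/12*196)) = -7930*(31931 + (13/3 - 637/3)) = -7930*(31931 - 208) = -7930*31723 = -251563390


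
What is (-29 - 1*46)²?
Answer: 5625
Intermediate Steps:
(-29 - 1*46)² = (-29 - 46)² = (-75)² = 5625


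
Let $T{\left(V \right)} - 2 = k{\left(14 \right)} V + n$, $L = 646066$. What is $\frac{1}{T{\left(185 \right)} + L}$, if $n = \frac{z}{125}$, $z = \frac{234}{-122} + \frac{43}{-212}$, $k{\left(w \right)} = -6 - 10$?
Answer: $\frac{1616500}{1039584054573} \approx 1.5549 \cdot 10^{-6}$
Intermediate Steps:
$k{\left(w \right)} = -16$ ($k{\left(w \right)} = -6 - 10 = -16$)
$z = - \frac{27427}{12932}$ ($z = 234 \left(- \frac{1}{122}\right) + 43 \left(- \frac{1}{212}\right) = - \frac{117}{61} - \frac{43}{212} = - \frac{27427}{12932} \approx -2.1209$)
$n = - \frac{27427}{1616500}$ ($n = - \frac{27427}{12932 \cdot 125} = \left(- \frac{27427}{12932}\right) \frac{1}{125} = - \frac{27427}{1616500} \approx -0.016967$)
$T{\left(V \right)} = \frac{3205573}{1616500} - 16 V$ ($T{\left(V \right)} = 2 - \left(\frac{27427}{1616500} + 16 V\right) = \frac{3205573}{1616500} - 16 V$)
$\frac{1}{T{\left(185 \right)} + L} = \frac{1}{\left(\frac{3205573}{1616500} - 2960\right) + 646066} = \frac{1}{- \frac{4781634427}{1616500} + 646066} = \frac{1}{\frac{1039584054573}{1616500}} = \frac{1616500}{1039584054573}$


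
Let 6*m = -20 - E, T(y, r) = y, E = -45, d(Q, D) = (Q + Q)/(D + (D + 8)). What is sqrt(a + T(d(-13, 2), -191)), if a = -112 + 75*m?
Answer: sqrt(1785)/3 ≈ 14.083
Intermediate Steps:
d(Q, D) = 2*Q/(8 + 2*D) (d(Q, D) = (2*Q)/(D + (8 + D)) = (2*Q)/(8 + 2*D) = 2*Q/(8 + 2*D))
m = 25/6 (m = (-20 - 1*(-45))/6 = (-20 + 45)/6 = (1/6)*25 = 25/6 ≈ 4.1667)
a = 401/2 (a = -112 + 75*(25/6) = -112 + 625/2 = 401/2 ≈ 200.50)
sqrt(a + T(d(-13, 2), -191)) = sqrt(401/2 - 13/(4 + 2)) = sqrt(401/2 - 13/6) = sqrt(595/3) = sqrt(1785)/3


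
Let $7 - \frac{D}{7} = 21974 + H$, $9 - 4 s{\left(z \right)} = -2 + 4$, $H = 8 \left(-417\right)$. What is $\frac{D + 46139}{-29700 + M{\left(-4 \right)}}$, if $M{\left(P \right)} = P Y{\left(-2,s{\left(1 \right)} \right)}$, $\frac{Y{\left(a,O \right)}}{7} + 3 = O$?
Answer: $\frac{84278}{29665} \approx 2.841$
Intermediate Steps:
$H = -3336$
$s{\left(z \right)} = \frac{7}{4}$ ($s{\left(z \right)} = \frac{9}{4} - \frac{-2 + 4}{4} = \frac{9}{4} - \frac{1}{2} = \frac{7}{4}$)
$Y{\left(a,O \right)} = -21 + 7 O$
$D = -130417$ ($D = 49 - 7 \left(21974 - 3336\right) = 49 - 130466 = -130417$)
$M{\left(P \right)} = - \frac{35 P}{4}$ ($M{\left(P \right)} = P \left(-21 + 7 \cdot \frac{7}{4}\right) = P \left(-21 + \frac{49}{4}\right) = P \left(- \frac{35}{4}\right) = - \frac{35 P}{4}$)
$\frac{D + 46139}{-29700 + M{\left(-4 \right)}} = \frac{-130417 + 46139}{-29700 - -35} = - \frac{84278}{-29700 + 35} = - \frac{84278}{-29665} = \left(-84278\right) \left(- \frac{1}{29665}\right) = \frac{84278}{29665}$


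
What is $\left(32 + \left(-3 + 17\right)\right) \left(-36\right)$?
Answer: $-1656$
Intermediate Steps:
$\left(32 + \left(-3 + 17\right)\right) \left(-36\right) = \left(32 + 14\right) \left(-36\right) = 46 \left(-36\right) = -1656$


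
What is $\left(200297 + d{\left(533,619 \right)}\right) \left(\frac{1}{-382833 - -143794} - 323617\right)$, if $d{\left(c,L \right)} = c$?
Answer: $- \frac{817664378556480}{12581} \approx -6.4992 \cdot 10^{10}$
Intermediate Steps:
$\left(200297 + d{\left(533,619 \right)}\right) \left(\frac{1}{-382833 - -143794} - 323617\right) = \left(200297 + 533\right) \left(\frac{1}{-382833 - -143794} - 323617\right) = 200830 \left(\frac{1}{-382833 + \left(-24150 + 167944\right)} - 323617\right) = 200830 \left(\frac{1}{-382833 + 143794} - 323617\right) = 200830 \left(\frac{1}{-239039} - 323617\right) = 200830 \left(- \frac{1}{239039} - 323617\right) = 200830 \left(- \frac{77357084064}{239039}\right) = - \frac{817664378556480}{12581}$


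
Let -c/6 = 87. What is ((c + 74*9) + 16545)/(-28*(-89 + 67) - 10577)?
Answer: -16689/9961 ≈ -1.6754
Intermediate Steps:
c = -522 (c = -6*87 = -522)
((c + 74*9) + 16545)/(-28*(-89 + 67) - 10577) = ((-522 + 74*9) + 16545)/(-28*(-89 + 67) - 10577) = ((-522 + 666) + 16545)/(-28*(-22) - 10577) = (144 + 16545)/(616 - 10577) = 16689/(-9961) = 16689*(-1/9961) = -16689/9961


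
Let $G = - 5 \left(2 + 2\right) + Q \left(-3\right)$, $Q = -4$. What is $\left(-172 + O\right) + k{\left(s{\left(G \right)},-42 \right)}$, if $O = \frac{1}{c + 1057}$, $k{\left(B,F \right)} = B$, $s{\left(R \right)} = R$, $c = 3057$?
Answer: $- \frac{740519}{4114} \approx -180.0$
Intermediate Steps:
$G = -8$ ($G = - 5 \left(2 + 2\right) - -12 = \left(-5\right) 4 + 12 = -20 + 12 = -8$)
$O = \frac{1}{4114}$ ($O = \frac{1}{3057 + 1057} = \frac{1}{4114} \approx 0.00024307$)
$\left(-172 + O\right) + k{\left(s{\left(G \right)},-42 \right)} = \left(-172 + \frac{1}{4114}\right) - 8 = - \frac{707607}{4114} - 8 = - \frac{740519}{4114}$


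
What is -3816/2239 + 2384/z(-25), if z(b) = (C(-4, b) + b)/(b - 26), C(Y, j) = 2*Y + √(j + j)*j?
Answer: 8860071384/72407021 - 15198000*I*√2/32339 ≈ 122.36 - 664.62*I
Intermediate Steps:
C(Y, j) = 2*Y + √2*j^(3/2) (C(Y, j) = 2*Y + √(2*j)*j = 2*Y + (√2*√j)*j = 2*Y + √2*j^(3/2))
z(b) = (-8 + b + √2*b^(3/2))/(-26 + b) (z(b) = ((2*(-4) + √2*b^(3/2)) + b)/(b - 26) = ((-8 + √2*b^(3/2)) + b)/(-26 + b) = (-8 + b + √2*b^(3/2))/(-26 + b))
-3816/2239 + 2384/z(-25) = -3816/2239 + 2384/(((-8 - 25 + √2*(-25)^(3/2))/(-26 - 25))) = -3816*1/2239 + 2384/(((-8 - 25 + √2*(-125*I))/(-51))) = -3816/2239 + 2384/((-(-8 - 25 - 125*I*√2)/51)) = -3816/2239 + 2384/((-(-33 - 125*I*√2)/51)) = -3816/2239 + 2384/(11/17 + 125*I*√2/51)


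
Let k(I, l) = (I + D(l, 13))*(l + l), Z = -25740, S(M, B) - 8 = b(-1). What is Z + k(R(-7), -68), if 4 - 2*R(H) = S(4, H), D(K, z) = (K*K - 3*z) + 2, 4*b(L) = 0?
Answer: -649300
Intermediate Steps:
b(L) = 0 (b(L) = (¼)*0 = 0)
S(M, B) = 8 (S(M, B) = 8 + 0 = 8)
D(K, z) = 2 + K² - 3*z (D(K, z) = (K² - 3*z) + 2 = 2 + K² - 3*z)
R(H) = -2 (R(H) = 2 - ½*8 = 2 - 4 = -2)
k(I, l) = 2*l*(-37 + I + l²) (k(I, l) = (I + (2 + l² - 3*13))*(l + l) = (I + (2 + l² - 39))*(2*l) = (I + (-37 + l²))*(2*l) = (-37 + I + l²)*(2*l) = 2*l*(-37 + I + l²))
Z + k(R(-7), -68) = -25740 + 2*(-68)*(-37 - 2 + (-68)²) = -25740 + 2*(-68)*(-37 - 2 + 4624) = -25740 + 2*(-68)*4585 = -25740 - 623560 = -649300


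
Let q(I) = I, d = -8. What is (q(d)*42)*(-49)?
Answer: 16464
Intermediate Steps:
(q(d)*42)*(-49) = -8*42*(-49) = -336*(-49) = 16464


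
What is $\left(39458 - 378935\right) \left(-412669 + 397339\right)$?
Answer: $5204182410$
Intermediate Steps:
$\left(39458 - 378935\right) \left(-412669 + 397339\right) = \left(-339477\right) \left(-15330\right) = 5204182410$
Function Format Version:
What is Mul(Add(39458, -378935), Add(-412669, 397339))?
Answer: 5204182410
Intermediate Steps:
Mul(Add(39458, -378935), Add(-412669, 397339)) = Mul(-339477, -15330) = 5204182410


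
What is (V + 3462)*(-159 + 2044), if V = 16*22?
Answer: 7189390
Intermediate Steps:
V = 352
(V + 3462)*(-159 + 2044) = (352 + 3462)*(-159 + 2044) = 3814*1885 = 7189390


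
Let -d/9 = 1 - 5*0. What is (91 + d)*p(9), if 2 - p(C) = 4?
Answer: -164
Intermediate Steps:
p(C) = -2 (p(C) = 2 - 1*4 = 2 - 4 = -2)
d = -9 (d = -9*(1 - 5*0) = -9*(1 + 0) = -9*1 = -9)
(91 + d)*p(9) = (91 - 9)*(-2) = 82*(-2) = -164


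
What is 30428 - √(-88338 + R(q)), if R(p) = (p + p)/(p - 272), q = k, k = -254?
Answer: 30428 - 8*I*√95471630/263 ≈ 30428.0 - 297.22*I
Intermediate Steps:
q = -254
R(p) = 2*p/(-272 + p) (R(p) = (2*p)/(-272 + p) = 2*p/(-272 + p))
30428 - √(-88338 + R(q)) = 30428 - √(-88338 + 2*(-254)/(-272 - 254)) = 30428 - √(-88338 + 2*(-254)/(-526)) = 30428 - √(-88338 + 2*(-254)*(-1/526)) = 30428 - √(-88338 + 254/263) = 30428 - √(-23232640/263) = 30428 - 8*I*√95471630/263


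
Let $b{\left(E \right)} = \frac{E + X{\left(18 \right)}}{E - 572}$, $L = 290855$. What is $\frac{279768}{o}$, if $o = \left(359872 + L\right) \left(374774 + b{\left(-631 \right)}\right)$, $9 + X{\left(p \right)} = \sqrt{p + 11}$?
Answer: $\frac{16859972190057872}{14696966800844782722345} + \frac{37395656 \sqrt{29}}{14696966800844782722345} \approx 1.1472 \cdot 10^{-6}$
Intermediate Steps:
$X{\left(p \right)} = -9 + \sqrt{11 + p}$ ($X{\left(p \right)} = -9 + \sqrt{p + 11} = -9 + \sqrt{11 + p}$)
$b{\left(E \right)} = \frac{-9 + E + \sqrt{29}}{-572 + E}$ ($b{\left(E \right)} = \frac{E - \left(9 - \sqrt{11 + 18}\right)}{E - 572} = \frac{E - \left(9 - \sqrt{29}\right)}{-572 + E} = \frac{-9 + E + \sqrt{29}}{-572 + E}$)
$o = \frac{97794238661658}{401} - \frac{216909 \sqrt{29}}{401}$ ($o = \left(359872 + 290855\right) \left(374774 + \frac{-9 - 631 + \sqrt{29}}{-572 - 631}\right) = 650727 \left(374774 + \frac{-640 + \sqrt{29}}{-1203}\right) = 650727 \left(374774 - \frac{-640 + \sqrt{29}}{1203}\right) = 650727 \left(374774 + \left(\frac{640}{1203} - \frac{\sqrt{29}}{1203}\right)\right) = 650727 \left(\frac{450853762}{1203} - \frac{\sqrt{29}}{1203}\right) = \frac{97794238661658}{401} - \frac{216909 \sqrt{29}}{401} \approx 2.4388 \cdot 10^{11}$)
$\frac{279768}{o} = \frac{279768}{\frac{97794238661658}{401} - \frac{216909 \sqrt{29}}{401}}$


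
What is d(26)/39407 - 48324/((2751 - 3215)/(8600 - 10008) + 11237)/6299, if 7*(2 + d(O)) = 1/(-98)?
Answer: -123511414525819/168389453418591230 ≈ -0.00073349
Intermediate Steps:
d(O) = -1373/686 (d(O) = -2 + (⅐)/(-98) = -2 + (⅐)*(-1/98) = -2 - 1/686 = -1373/686)
d(26)/39407 - 48324/((2751 - 3215)/(8600 - 10008) + 11237)/6299 = -1373/686/39407 - 48324/((2751 - 3215)/(8600 - 10008) + 11237)/6299 = -1373/686*1/39407 - 48324/(-464/(-1408) + 11237)*(1/6299) = -1373/27033202 - 48324/(-464*(-1/1408) + 11237)*(1/6299) = -1373/27033202 - 48324/(29/88 + 11237)*(1/6299) = -1373/27033202 - 48324/988885/88*(1/6299) = -1373/27033202 - 48324*88/988885*(1/6299) = -1373/27033202 - 4252512/988885*1/6299 = -1373/27033202 - 4252512/6228986615 = -123511414525819/168389453418591230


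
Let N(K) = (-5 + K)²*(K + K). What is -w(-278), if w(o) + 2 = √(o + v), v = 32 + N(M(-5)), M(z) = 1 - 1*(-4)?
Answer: 2 - I*√246 ≈ 2.0 - 15.684*I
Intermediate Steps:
M(z) = 5 (M(z) = 1 + 4 = 5)
N(K) = 2*K*(-5 + K)² (N(K) = (-5 + K)²*(2*K) = 2*K*(-5 + K)²)
v = 32 (v = 32 + 2*5*(-5 + 5)² = 32 + 2*5*0² = 32 + 2*5*0 = 32 + 0 = 32)
w(o) = -2 + √(32 + o) (w(o) = -2 + √(o + 32) = -2 + √(32 + o))
-w(-278) = -(-2 + √(32 - 278)) = -(-2 + √(-246)) = -(-2 + I*√246) = 2 - I*√246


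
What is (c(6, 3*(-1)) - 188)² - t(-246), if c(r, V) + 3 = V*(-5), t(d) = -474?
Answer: 31450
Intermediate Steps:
c(r, V) = -3 - 5*V (c(r, V) = -3 + V*(-5) = -3 - 5*V)
(c(6, 3*(-1)) - 188)² - t(-246) = ((-3 - 15*(-1)) - 188)² - 1*(-474) = ((-3 - 5*(-3)) - 188)² + 474 = ((-3 + 15) - 188)² + 474 = (12 - 188)² + 474 = (-176)² + 474 = 30976 + 474 = 31450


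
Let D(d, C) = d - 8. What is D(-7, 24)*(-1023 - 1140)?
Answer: 32445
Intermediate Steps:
D(d, C) = -8 + d
D(-7, 24)*(-1023 - 1140) = (-8 - 7)*(-1023 - 1140) = -15*(-2163) = 32445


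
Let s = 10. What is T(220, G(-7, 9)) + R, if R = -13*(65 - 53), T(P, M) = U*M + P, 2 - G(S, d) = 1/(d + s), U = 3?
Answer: 1327/19 ≈ 69.842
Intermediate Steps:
G(S, d) = 2 - 1/(10 + d) (G(S, d) = 2 - 1/(d + 10) = 2 - 1/(10 + d))
T(P, M) = P + 3*M (T(P, M) = 3*M + P = P + 3*M)
R = -156 (R = -13*12 = -156)
T(220, G(-7, 9)) + R = (220 + 3*((19 + 2*9)/(10 + 9))) - 156 = (220 + 3*((19 + 18)/19)) - 156 = (220 + 3*((1/19)*37)) - 156 = (220 + 3*(37/19)) - 156 = (220 + 111/19) - 156 = 4291/19 - 156 = 1327/19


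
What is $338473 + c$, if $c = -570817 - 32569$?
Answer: $-264913$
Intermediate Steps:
$c = -603386$ ($c = -570817 - 32569 = -603386$)
$338473 + c = 338473 - 603386 = -264913$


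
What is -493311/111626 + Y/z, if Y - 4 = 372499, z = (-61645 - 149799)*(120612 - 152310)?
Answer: -1653151171520377/374078367264456 ≈ -4.4193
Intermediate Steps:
z = 6702351912 (z = -211444*(-31698) = 6702351912)
Y = 372503 (Y = 4 + 372499 = 372503)
-493311/111626 + Y/z = -493311/111626 + 372503/6702351912 = -1653151171520377/374078367264456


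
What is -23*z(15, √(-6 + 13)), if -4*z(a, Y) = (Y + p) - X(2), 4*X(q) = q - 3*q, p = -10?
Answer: -207/4 + 23*√7/4 ≈ -36.537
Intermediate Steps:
X(q) = -q/2 (X(q) = (q - 3*q)/4 = (-2*q)/4 = -q/2)
z(a, Y) = 9/4 - Y/4 (z(a, Y) = -((Y - 10) - (-1)*2/2)/4 = -((-10 + Y) - 1*(-1))/4 = -((-10 + Y) + 1)/4 = -(-9 + Y)/4 = 9/4 - Y/4)
-23*z(15, √(-6 + 13)) = -23*(9/4 - √(-6 + 13)/4) = -23*(9/4 - √7/4) = -207/4 + 23*√7/4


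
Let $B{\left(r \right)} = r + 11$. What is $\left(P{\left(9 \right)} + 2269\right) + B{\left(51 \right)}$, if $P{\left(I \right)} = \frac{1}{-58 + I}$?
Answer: $\frac{114218}{49} \approx 2331.0$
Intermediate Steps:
$B{\left(r \right)} = 11 + r$
$\left(P{\left(9 \right)} + 2269\right) + B{\left(51 \right)} = \left(\frac{1}{-58 + 9} + 2269\right) + \left(11 + 51\right) = \left(\frac{1}{-49} + 2269\right) + 62 = \left(- \frac{1}{49} + 2269\right) + 62 = \frac{111180}{49} + 62 = \frac{114218}{49}$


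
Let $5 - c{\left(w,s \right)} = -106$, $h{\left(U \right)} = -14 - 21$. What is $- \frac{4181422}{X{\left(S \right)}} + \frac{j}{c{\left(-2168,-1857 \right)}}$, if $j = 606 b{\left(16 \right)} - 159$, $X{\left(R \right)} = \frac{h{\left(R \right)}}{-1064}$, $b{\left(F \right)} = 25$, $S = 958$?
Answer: $- \frac{23516292343}{185} \approx -1.2712 \cdot 10^{8}$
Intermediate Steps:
$h{\left(U \right)} = -35$
$c{\left(w,s \right)} = 111$ ($c{\left(w,s \right)} = 5 - -106 = 5 + 106 = 111$)
$X{\left(R \right)} = \frac{5}{152}$ ($X{\left(R \right)} = - \frac{35}{-1064} = \left(-35\right) \left(- \frac{1}{1064}\right) = \frac{5}{152}$)
$j = 14991$ ($j = 606 \cdot 25 - 159 = 15150 - 159 = 14991$)
$- \frac{4181422}{X{\left(S \right)}} + \frac{j}{c{\left(-2168,-1857 \right)}} = - \frac{4181422}{\frac{5}{152}} + \frac{14991}{111} = \left(-4181422\right) \frac{152}{5} + 14991 \cdot \frac{1}{111} = - \frac{635576144}{5} + \frac{4997}{37} = - \frac{23516292343}{185}$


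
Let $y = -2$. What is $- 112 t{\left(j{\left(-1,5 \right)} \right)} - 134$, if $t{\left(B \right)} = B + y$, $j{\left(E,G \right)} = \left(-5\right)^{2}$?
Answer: $-2710$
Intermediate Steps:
$j{\left(E,G \right)} = 25$
$t{\left(B \right)} = -2 + B$ ($t{\left(B \right)} = B - 2 = -2 + B$)
$- 112 t{\left(j{\left(-1,5 \right)} \right)} - 134 = - 112 \left(-2 + 25\right) - 134 = \left(-112\right) 23 - 134 = -2576 - 134 = -2710$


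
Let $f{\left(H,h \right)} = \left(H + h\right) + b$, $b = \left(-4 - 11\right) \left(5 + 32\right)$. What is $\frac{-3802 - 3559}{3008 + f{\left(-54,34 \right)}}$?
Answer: $- \frac{7361}{2433} \approx -3.0255$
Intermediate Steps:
$b = -555$ ($b = \left(-15\right) 37 = -555$)
$f{\left(H,h \right)} = -555 + H + h$ ($f{\left(H,h \right)} = \left(H + h\right) - 555 = -555 + H + h$)
$\frac{-3802 - 3559}{3008 + f{\left(-54,34 \right)}} = \frac{-3802 - 3559}{3008 - 575} = - \frac{7361}{3008 - 575} = - \frac{7361}{2433}$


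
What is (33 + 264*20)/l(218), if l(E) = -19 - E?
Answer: -1771/79 ≈ -22.418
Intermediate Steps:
(33 + 264*20)/l(218) = (33 + 264*20)/(-19 - 1*218) = (33 + 5280)/(-19 - 218) = 5313/(-237) = 5313*(-1/237) = -1771/79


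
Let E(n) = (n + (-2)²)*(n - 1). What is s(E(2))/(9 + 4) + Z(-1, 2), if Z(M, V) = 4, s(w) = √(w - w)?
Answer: 4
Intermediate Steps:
E(n) = (-1 + n)*(4 + n) (E(n) = (n + 4)*(-1 + n) = (4 + n)*(-1 + n) = (-1 + n)*(4 + n))
s(w) = 0 (s(w) = √0 = 0)
s(E(2))/(9 + 4) + Z(-1, 2) = 0/(9 + 4) + 4 = 0/13 + 4 = 0*(1/13) + 4 = 0 + 4 = 4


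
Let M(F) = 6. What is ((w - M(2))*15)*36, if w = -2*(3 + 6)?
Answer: -12960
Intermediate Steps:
w = -18 (w = -2*9 = -18)
((w - M(2))*15)*36 = ((-18 - 1*6)*15)*36 = ((-18 - 6)*15)*36 = -24*15*36 = -360*36 = -12960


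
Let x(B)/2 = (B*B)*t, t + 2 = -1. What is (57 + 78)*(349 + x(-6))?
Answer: 17955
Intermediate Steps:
t = -3 (t = -2 - 1 = -3)
x(B) = -6*B² (x(B) = 2*((B*B)*(-3)) = 2*(B²*(-3)) = 2*(-3*B²) = -6*B²)
(57 + 78)*(349 + x(-6)) = (57 + 78)*(349 - 6*(-6)²) = 135*(349 - 6*36) = 135*(349 - 216) = 135*133 = 17955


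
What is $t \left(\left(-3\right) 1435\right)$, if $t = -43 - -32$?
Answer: $47355$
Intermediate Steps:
$t = -11$ ($t = -43 + 32 = -11$)
$t \left(\left(-3\right) 1435\right) = - 11 \left(\left(-3\right) 1435\right) = \left(-11\right) \left(-4305\right) = 47355$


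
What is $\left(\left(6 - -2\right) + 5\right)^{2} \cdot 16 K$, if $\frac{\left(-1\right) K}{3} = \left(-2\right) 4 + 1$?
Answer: $56784$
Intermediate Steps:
$K = 21$ ($K = - 3 \left(\left(-2\right) 4 + 1\right) = - 3 \left(-8 + 1\right) = \left(-3\right) \left(-7\right) = 21$)
$\left(\left(6 - -2\right) + 5\right)^{2} \cdot 16 K = \left(\left(6 - -2\right) + 5\right)^{2} \cdot 16 \cdot 21 = \left(\left(6 + 2\right) + 5\right)^{2} \cdot 16 \cdot 21 = \left(8 + 5\right)^{2} \cdot 16 \cdot 21 = 13^{2} \cdot 16 \cdot 21 = 169 \cdot 16 \cdot 21 = 2704 \cdot 21 = 56784$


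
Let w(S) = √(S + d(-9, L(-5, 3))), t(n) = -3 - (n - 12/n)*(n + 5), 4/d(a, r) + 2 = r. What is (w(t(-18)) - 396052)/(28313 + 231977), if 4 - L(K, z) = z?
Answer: -198026/130145 + I*√2091/780870 ≈ -1.5216 + 5.856e-5*I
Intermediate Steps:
L(K, z) = 4 - z
d(a, r) = 4/(-2 + r)
t(n) = -3 - (5 + n)*(n - 12/n) (t(n) = -3 - (n - 12/n)*(5 + n) = -3 - (5 + n)*(n - 12/n))
w(S) = √(-4 + S) (w(S) = √(S + 4/(-2 + (4 - 1*3))) = √(S + 4/(-2 + (4 - 3))) = √(S + 4/(-2 + 1)) = √(S + 4/(-1)) = √(S + 4*(-1)) = √(S - 4) = √(-4 + S))
(w(t(-18)) - 396052)/(28313 + 231977) = (√(-4 + (9 - 1*(-18)² - 5*(-18) + 60/(-18))) - 396052)/(28313 + 231977) = (√(-4 + (9 - 1*324 + 90 + 60*(-1/18))) - 396052)/260290 = (√(-4 + (9 - 324 + 90 - 10/3)) - 396052)*(1/260290) = (√(-4 - 685/3) - 396052)*(1/260290) = (√(-697/3) - 396052)*(1/260290) = (I*√2091/3 - 396052)*(1/260290) = (-396052 + I*√2091/3)*(1/260290) = -198026/130145 + I*√2091/780870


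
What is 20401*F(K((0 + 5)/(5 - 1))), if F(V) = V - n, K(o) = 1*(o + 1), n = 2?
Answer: 20401/4 ≈ 5100.3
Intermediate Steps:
K(o) = 1 + o (K(o) = 1*(1 + o) = 1 + o)
F(V) = -2 + V (F(V) = V - 1*2 = V - 2 = -2 + V)
20401*F(K((0 + 5)/(5 - 1))) = 20401*(-2 + (1 + (0 + 5)/(5 - 1))) = 20401*(-2 + (1 + 5/4)) = 20401*(-2 + 9/4) = 20401*(¼) = 20401/4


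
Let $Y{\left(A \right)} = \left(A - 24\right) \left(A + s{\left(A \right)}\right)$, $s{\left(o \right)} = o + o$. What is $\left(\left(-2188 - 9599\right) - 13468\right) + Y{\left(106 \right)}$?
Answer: $821$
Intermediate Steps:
$s{\left(o \right)} = 2 o$
$Y{\left(A \right)} = 3 A \left(-24 + A\right)$ ($Y{\left(A \right)} = \left(A - 24\right) \left(A + 2 A\right) = \left(-24 + A\right) 3 A = 3 A \left(-24 + A\right)$)
$\left(\left(-2188 - 9599\right) - 13468\right) + Y{\left(106 \right)} = \left(\left(-2188 - 9599\right) - 13468\right) + 3 \cdot 106 \left(-24 + 106\right) = \left(\left(-2188 - 9599\right) - 13468\right) + 3 \cdot 106 \cdot 82 = \left(-11787 - 13468\right) + 26076 = -25255 + 26076 = 821$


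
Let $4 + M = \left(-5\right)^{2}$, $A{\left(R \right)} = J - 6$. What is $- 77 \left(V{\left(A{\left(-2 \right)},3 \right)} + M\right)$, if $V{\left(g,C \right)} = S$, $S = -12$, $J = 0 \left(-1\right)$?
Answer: $-693$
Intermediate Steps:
$J = 0$
$A{\left(R \right)} = -6$ ($A{\left(R \right)} = 0 - 6 = -6$)
$M = 21$ ($M = -4 + \left(-5\right)^{2} = -4 + 25 = 21$)
$V{\left(g,C \right)} = -12$
$- 77 \left(V{\left(A{\left(-2 \right)},3 \right)} + M\right) = - 77 \left(-12 + 21\right) = \left(-77\right) 9 = -693$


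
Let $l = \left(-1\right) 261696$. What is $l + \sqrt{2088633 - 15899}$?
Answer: $-261696 + \sqrt{2072734} \approx -2.6026 \cdot 10^{5}$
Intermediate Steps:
$l = -261696$
$l + \sqrt{2088633 - 15899} = -261696 + \sqrt{2088633 - 15899} = -261696 + \sqrt{2072734}$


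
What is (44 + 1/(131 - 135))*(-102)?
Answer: -8925/2 ≈ -4462.5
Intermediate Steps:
(44 + 1/(131 - 135))*(-102) = (44 + 1/(-4))*(-102) = (44 - ¼)*(-102) = (175/4)*(-102) = -8925/2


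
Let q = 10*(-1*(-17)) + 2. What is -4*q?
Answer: -688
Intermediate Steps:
q = 172 (q = 10*17 + 2 = 170 + 2 = 172)
-4*q = -4*172 = -688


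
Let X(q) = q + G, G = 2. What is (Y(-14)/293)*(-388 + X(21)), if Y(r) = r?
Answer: 5110/293 ≈ 17.440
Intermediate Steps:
X(q) = 2 + q (X(q) = q + 2 = 2 + q)
(Y(-14)/293)*(-388 + X(21)) = (-14/293)*(-388 + (2 + 21)) = (-14*1/293)*(-388 + 23) = -14/293*(-365) = 5110/293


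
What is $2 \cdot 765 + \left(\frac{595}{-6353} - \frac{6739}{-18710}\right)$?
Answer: $\frac{181894564317}{118864630} \approx 1530.3$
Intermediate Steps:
$2 \cdot 765 + \left(\frac{595}{-6353} - \frac{6739}{-18710}\right) = 1530 + \left(595 \left(- \frac{1}{6353}\right) - - \frac{6739}{18710}\right) = 1530 + \left(- \frac{595}{6353} + \frac{6739}{18710}\right) = 1530 + \frac{31680417}{118864630} = \frac{181894564317}{118864630}$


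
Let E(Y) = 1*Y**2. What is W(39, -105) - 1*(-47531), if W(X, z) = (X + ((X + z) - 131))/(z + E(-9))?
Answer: 570451/12 ≈ 47538.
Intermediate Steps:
E(Y) = Y**2
W(X, z) = (-131 + z + 2*X)/(81 + z) (W(X, z) = (X + ((X + z) - 131))/(z + (-9)**2) = (X + (-131 + X + z))/(z + 81) = (-131 + z + 2*X)/(81 + z))
W(39, -105) - 1*(-47531) = (-131 - 105 + 2*39)/(81 - 105) - 1*(-47531) = (-131 - 105 + 78)/(-24) + 47531 = -1/24*(-158) + 47531 = 79/12 + 47531 = 570451/12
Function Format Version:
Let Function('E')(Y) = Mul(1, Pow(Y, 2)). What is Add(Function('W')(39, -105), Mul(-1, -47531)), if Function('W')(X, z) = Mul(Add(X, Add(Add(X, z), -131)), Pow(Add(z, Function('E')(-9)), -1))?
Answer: Rational(570451, 12) ≈ 47538.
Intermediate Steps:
Function('E')(Y) = Pow(Y, 2)
Function('W')(X, z) = Mul(Pow(Add(81, z), -1), Add(-131, z, Mul(2, X))) (Function('W')(X, z) = Mul(Add(X, Add(Add(X, z), -131)), Pow(Add(z, Pow(-9, 2)), -1)) = Mul(Add(X, Add(-131, X, z)), Pow(Add(z, 81), -1)) = Mul(Add(-131, z, Mul(2, X)), Pow(Add(81, z), -1)) = Mul(Pow(Add(81, z), -1), Add(-131, z, Mul(2, X))))
Add(Function('W')(39, -105), Mul(-1, -47531)) = Add(Mul(Pow(Add(81, -105), -1), Add(-131, -105, Mul(2, 39))), Mul(-1, -47531)) = Add(Mul(Pow(-24, -1), Add(-131, -105, 78)), 47531) = Add(Mul(Rational(-1, 24), -158), 47531) = Add(Rational(79, 12), 47531) = Rational(570451, 12)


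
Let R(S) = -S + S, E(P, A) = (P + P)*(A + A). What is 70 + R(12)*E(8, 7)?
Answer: 70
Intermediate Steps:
E(P, A) = 4*A*P (E(P, A) = (2*P)*(2*A) = 4*A*P)
R(S) = 0
70 + R(12)*E(8, 7) = 70 + 0*(4*7*8) = 70 + 0*224 = 70 + 0 = 70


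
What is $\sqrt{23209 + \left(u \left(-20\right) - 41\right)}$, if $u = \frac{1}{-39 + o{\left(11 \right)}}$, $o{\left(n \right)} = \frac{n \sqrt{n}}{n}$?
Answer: $\sqrt{23168 + \frac{20}{39 - \sqrt{11}}} \approx 152.21$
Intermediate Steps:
$o{\left(n \right)} = \sqrt{n}$ ($o{\left(n \right)} = \frac{n^{\frac{3}{2}}}{n} = \sqrt{n}$)
$u = \frac{1}{-39 + \sqrt{11}} \approx -0.028024$
$\sqrt{23209 + \left(u \left(-20\right) - 41\right)} = \sqrt{23209 - \left(41 - \left(- \frac{39}{1510} - \frac{\sqrt{11}}{1510}\right) \left(-20\right)\right)} = \sqrt{23209 - \left(\frac{6113}{151} - \frac{2 \sqrt{11}}{151}\right)} = \sqrt{\frac{3498446}{151} + \frac{2 \sqrt{11}}{151}}$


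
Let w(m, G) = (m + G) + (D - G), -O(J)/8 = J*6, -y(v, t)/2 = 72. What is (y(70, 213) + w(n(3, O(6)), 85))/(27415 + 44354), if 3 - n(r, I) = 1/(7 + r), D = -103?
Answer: -2441/717690 ≈ -0.0034012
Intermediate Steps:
y(v, t) = -144 (y(v, t) = -2*72 = -144)
O(J) = -48*J (O(J) = -8*J*6 = -48*J)
n(r, I) = 3 - 1/(7 + r)
w(m, G) = -103 + m (w(m, G) = (m + G) + (-103 - G) = (G + m) + (-103 - G) = -103 + m)
(y(70, 213) + w(n(3, O(6)), 85))/(27415 + 44354) = (-144 + (-103 + (20 + 3*3)/(7 + 3)))/(27415 + 44354) = (-144 + (-103 + (20 + 9)/10))/71769 = (-144 + (-103 + (1/10)*29))*(1/71769) = (-144 + (-103 + 29/10))*(1/71769) = (-144 - 1001/10)*(1/71769) = -2441/10*1/71769 = -2441/717690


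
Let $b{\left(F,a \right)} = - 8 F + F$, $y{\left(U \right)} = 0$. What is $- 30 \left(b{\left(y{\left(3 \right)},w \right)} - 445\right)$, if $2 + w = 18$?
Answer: $13350$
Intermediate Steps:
$w = 16$ ($w = -2 + 18 = 16$)
$b{\left(F,a \right)} = - 7 F$
$- 30 \left(b{\left(y{\left(3 \right)},w \right)} - 445\right) = - 30 \left(\left(-7\right) 0 - 445\right) = - 30 \left(0 - 445\right) = \left(-30\right) \left(-445\right) = 13350$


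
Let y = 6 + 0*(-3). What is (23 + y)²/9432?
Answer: 841/9432 ≈ 0.089164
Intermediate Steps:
y = 6 (y = 6 + 0 = 6)
(23 + y)²/9432 = (23 + 6)²/9432 = 29²*(1/9432) = 841*(1/9432) = 841/9432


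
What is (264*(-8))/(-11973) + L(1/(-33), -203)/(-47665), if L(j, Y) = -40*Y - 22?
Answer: 1237042/190231015 ≈ 0.0065028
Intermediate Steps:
L(j, Y) = -22 - 40*Y
(264*(-8))/(-11973) + L(1/(-33), -203)/(-47665) = (264*(-8))/(-11973) + (-22 - 40*(-203))/(-47665) = -2112*(-1/11973) + (-22 + 8120)*(-1/47665) = 704/3991 + 8098*(-1/47665) = 704/3991 - 8098/47665 = 1237042/190231015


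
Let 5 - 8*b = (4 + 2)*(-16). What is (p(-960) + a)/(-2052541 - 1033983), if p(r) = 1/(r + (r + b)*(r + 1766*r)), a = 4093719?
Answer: -6578811937693801/4960199011504800 ≈ -1.3263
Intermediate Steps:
b = 101/8 (b = 5/8 - (4 + 2)*(-16)/8 = 5/8 - 3*(-16)/4 = 5/8 - ⅛*(-96) = 5/8 + 12 = 101/8 ≈ 12.625)
p(r) = 1/(r + 1767*r*(101/8 + r)) (p(r) = 1/(r + (r + 101/8)*(r + 1766*r)) = 1/(r + (101/8 + r)*(1767*r)) = 1/(r + 1767*r*(101/8 + r)))
(p(-960) + a)/(-2052541 - 1033983) = (8/(-960*(178475 + 14136*(-960))) + 4093719)/(-2052541 - 1033983) = (8*(-1/960)/(178475 - 13570560) + 4093719)/(-3086524) = (8*(-1/960)/(-13392085) + 4093719)*(-1/3086524) = (8*(-1/960)*(-1/13392085) + 4093719)*(-1/3086524) = (1/1607050200 + 4093719)*(-1/3086524) = (6578811937693801/1607050200)*(-1/3086524) = -6578811937693801/4960199011504800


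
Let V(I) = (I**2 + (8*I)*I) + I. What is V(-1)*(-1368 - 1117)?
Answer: -19880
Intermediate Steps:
V(I) = I + 9*I**2 (V(I) = (I**2 + 8*I**2) + I = 9*I**2 + I = I + 9*I**2)
V(-1)*(-1368 - 1117) = (-(1 + 9*(-1)))*(-1368 - 1117) = -(1 - 9)*(-2485) = -1*(-8)*(-2485) = 8*(-2485) = -19880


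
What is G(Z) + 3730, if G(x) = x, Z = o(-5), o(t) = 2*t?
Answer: 3720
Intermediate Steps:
Z = -10 (Z = 2*(-5) = -10)
G(Z) + 3730 = -10 + 3730 = 3720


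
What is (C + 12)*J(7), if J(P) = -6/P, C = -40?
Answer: 24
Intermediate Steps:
(C + 12)*J(7) = (-40 + 12)*(-6/7) = -(-168)/7 = -28*(-6/7) = 24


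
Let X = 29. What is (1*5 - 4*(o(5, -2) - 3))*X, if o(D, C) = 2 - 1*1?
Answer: 377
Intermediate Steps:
o(D, C) = 1 (o(D, C) = 2 - 1 = 1)
(1*5 - 4*(o(5, -2) - 3))*X = (1*5 - 4*(1 - 3))*29 = (5 - 4*(-2))*29 = (5 + 8)*29 = 13*29 = 377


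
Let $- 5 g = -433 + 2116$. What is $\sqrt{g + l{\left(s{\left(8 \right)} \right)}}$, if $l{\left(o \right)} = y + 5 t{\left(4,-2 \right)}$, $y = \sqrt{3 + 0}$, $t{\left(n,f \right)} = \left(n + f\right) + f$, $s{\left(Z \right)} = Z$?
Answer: $\frac{\sqrt{-8415 + 25 \sqrt{3}}}{5} \approx 18.299 i$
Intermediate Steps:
$t{\left(n,f \right)} = n + 2 f$ ($t{\left(n,f \right)} = \left(f + n\right) + f = n + 2 f$)
$g = - \frac{1683}{5}$ ($g = - \frac{-433 + 2116}{5} = \left(- \frac{1}{5}\right) 1683 = - \frac{1683}{5} \approx -336.6$)
$y = \sqrt{3} \approx 1.732$
$l{\left(o \right)} = \sqrt{3}$ ($l{\left(o \right)} = \sqrt{3} + 5 \left(4 + 2 \left(-2\right)\right) = \sqrt{3} + 5 \left(4 - 4\right) = \sqrt{3} + 5 \cdot 0 = \sqrt{3} + 0 = \sqrt{3}$)
$\sqrt{g + l{\left(s{\left(8 \right)} \right)}} = \sqrt{- \frac{1683}{5} + \sqrt{3}}$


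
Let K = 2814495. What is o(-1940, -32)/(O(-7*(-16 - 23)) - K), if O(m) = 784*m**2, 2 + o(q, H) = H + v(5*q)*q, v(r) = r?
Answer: 18817966/55616241 ≈ 0.33835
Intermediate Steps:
o(q, H) = -2 + H + 5*q**2 (o(q, H) = -2 + (H + (5*q)*q) = -2 + (H + 5*q**2) = -2 + H + 5*q**2)
o(-1940, -32)/(O(-7*(-16 - 23)) - K) = (-2 - 32 + 5*(-1940)**2)/(784*(-7*(-16 - 23))**2 - 1*2814495) = (-2 - 32 + 5*3763600)/(784*(-7*(-39))**2 - 2814495) = (-2 - 32 + 18818000)/(784*273**2 - 2814495) = 18817966/(784*74529 - 2814495) = 18817966/(58430736 - 2814495) = 18817966/55616241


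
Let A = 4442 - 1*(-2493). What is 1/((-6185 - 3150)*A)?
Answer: -1/64738225 ≈ -1.5447e-8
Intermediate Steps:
A = 6935 (A = 4442 + 2493 = 6935)
1/((-6185 - 3150)*A) = 1/(-6185 - 3150*6935) = (1/6935)/(-9335) = -1/9335*1/6935 = -1/64738225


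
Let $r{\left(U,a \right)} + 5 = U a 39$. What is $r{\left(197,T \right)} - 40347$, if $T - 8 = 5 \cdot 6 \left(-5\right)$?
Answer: $-1131338$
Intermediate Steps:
$T = -142$ ($T = 8 + 5 \cdot 6 \left(-5\right) = 8 + 30 \left(-5\right) = 8 - 150 = -142$)
$r{\left(U,a \right)} = -5 + 39 U a$ ($r{\left(U,a \right)} = -5 + U a 39 = -5 + 39 U a$)
$r{\left(197,T \right)} - 40347 = \left(-5 + 39 \cdot 197 \left(-142\right)\right) - 40347 = \left(-5 - 1090986\right) - 40347 = -1090991 - 40347 = -1131338$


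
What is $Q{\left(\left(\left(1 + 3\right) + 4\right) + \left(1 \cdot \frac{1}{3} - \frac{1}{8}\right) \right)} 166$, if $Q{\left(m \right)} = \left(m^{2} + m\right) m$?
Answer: $\frac{711873487}{6912} \approx 1.0299 \cdot 10^{5}$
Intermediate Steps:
$Q{\left(m \right)} = m \left(m + m^{2}\right)$ ($Q{\left(m \right)} = \left(m + m^{2}\right) m = m \left(m + m^{2}\right)$)
$Q{\left(\left(\left(1 + 3\right) + 4\right) + \left(1 \cdot \frac{1}{3} - \frac{1}{8}\right) \right)} 166 = \left(\left(\left(1 + 3\right) + 4\right) + \left(1 \cdot \frac{1}{3} - \frac{1}{8}\right)\right)^{2} \left(1 + \left(\left(\left(1 + 3\right) + 4\right) + \left(1 \cdot \frac{1}{3} - \frac{1}{8}\right)\right)\right) 166 = \left(\left(4 + 4\right) + \left(1 \cdot \frac{1}{3} - \frac{1}{8}\right)\right)^{2} \left(1 + \left(\left(4 + 4\right) + \left(1 \cdot \frac{1}{3} - \frac{1}{8}\right)\right)\right) 166 = \left(8 + \left(\frac{1}{3} - \frac{1}{8}\right)\right)^{2} \left(1 + \left(8 + \left(\frac{1}{3} - \frac{1}{8}\right)\right)\right) 166 = \left(8 + \frac{5}{24}\right)^{2} \left(1 + \left(8 + \frac{5}{24}\right)\right) 166 = \left(\frac{197}{24}\right)^{2} \left(1 + \frac{197}{24}\right) 166 = \frac{38809}{576} \cdot \frac{221}{24} \cdot 166 = \frac{8576789}{13824} \cdot 166 = \frac{711873487}{6912}$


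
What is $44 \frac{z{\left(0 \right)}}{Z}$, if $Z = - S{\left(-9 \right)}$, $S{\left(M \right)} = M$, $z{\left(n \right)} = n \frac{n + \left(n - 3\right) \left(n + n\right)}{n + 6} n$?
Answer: $0$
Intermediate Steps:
$z{\left(n \right)} = \frac{n^{2} \left(n + 2 n \left(-3 + n\right)\right)}{6 + n}$ ($z{\left(n \right)} = n \frac{n + \left(-3 + n\right) 2 n}{6 + n} n = n \frac{n + 2 n \left(-3 + n\right)}{6 + n} n = \frac{n \left(n + 2 n \left(-3 + n\right)\right)}{6 + n} n = \frac{n^{2} \left(n + 2 n \left(-3 + n\right)\right)}{6 + n}$)
$Z = 9$ ($Z = \left(-1\right) \left(-9\right) = 9$)
$44 \frac{z{\left(0 \right)}}{Z} = 44 \frac{0^{3} \frac{1}{6 + 0} \left(-5 + 2 \cdot 0\right)}{9} = 44 \frac{0 \left(-5 + 0\right)}{6} \cdot \frac{1}{9} = 44 \cdot 0 \cdot \frac{1}{6} \left(-5\right) \frac{1}{9} = 44 \cdot 0 \cdot \frac{1}{9} = 44 \cdot 0 = 0$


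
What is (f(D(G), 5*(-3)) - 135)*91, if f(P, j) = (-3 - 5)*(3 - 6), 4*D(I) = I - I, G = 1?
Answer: -10101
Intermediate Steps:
D(I) = 0 (D(I) = (I - I)/4 = (¼)*0 = 0)
f(P, j) = 24 (f(P, j) = -8*(-3) = 24)
(f(D(G), 5*(-3)) - 135)*91 = (24 - 135)*91 = -111*91 = -10101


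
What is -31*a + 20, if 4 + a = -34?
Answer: 1198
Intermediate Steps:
a = -38 (a = -4 - 34 = -38)
-31*a + 20 = -31*(-38) + 20 = 1178 + 20 = 1198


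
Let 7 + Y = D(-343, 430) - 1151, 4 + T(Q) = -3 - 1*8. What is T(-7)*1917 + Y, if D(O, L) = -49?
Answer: -29962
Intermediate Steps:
T(Q) = -15 (T(Q) = -4 + (-3 - 1*8) = -4 + (-3 - 8) = -4 - 11 = -15)
Y = -1207 (Y = -7 + (-49 - 1151) = -7 - 1200 = -1207)
T(-7)*1917 + Y = -15*1917 - 1207 = -28755 - 1207 = -29962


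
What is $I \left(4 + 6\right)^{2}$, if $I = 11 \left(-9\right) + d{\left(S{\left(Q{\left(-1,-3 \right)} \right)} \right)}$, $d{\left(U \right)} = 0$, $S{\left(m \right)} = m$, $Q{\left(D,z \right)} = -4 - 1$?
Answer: $-9900$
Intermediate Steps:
$Q{\left(D,z \right)} = -5$ ($Q{\left(D,z \right)} = -4 - 1 = -5$)
$I = -99$ ($I = 11 \left(-9\right) + 0 = -99 + 0 = -99$)
$I \left(4 + 6\right)^{2} = - 99 \left(4 + 6\right)^{2} = - 99 \cdot 10^{2} = \left(-99\right) 100 = -9900$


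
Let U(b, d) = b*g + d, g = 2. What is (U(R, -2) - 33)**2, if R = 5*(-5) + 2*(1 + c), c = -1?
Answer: 7225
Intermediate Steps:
R = -25 (R = 5*(-5) + 2*(1 - 1) = -25 + 2*0 = -25 + 0 = -25)
U(b, d) = d + 2*b (U(b, d) = b*2 + d = 2*b + d = d + 2*b)
(U(R, -2) - 33)**2 = ((-2 + 2*(-25)) - 33)**2 = ((-2 - 50) - 33)**2 = (-52 - 33)**2 = (-85)**2 = 7225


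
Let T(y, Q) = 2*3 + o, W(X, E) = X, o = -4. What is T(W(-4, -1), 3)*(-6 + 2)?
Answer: -8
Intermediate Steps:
T(y, Q) = 2 (T(y, Q) = 2*3 - 4 = 6 - 4 = 2)
T(W(-4, -1), 3)*(-6 + 2) = 2*(-6 + 2) = 2*(-4) = -8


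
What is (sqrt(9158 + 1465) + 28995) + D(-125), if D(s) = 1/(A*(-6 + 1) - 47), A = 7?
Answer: 2377589/82 + sqrt(10623) ≈ 29098.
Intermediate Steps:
D(s) = -1/82 (D(s) = 1/(7*(-6 + 1) - 47) = 1/(7*(-5) - 47) = 1/(-35 - 47) = 1/(-82) = -1/82)
(sqrt(9158 + 1465) + 28995) + D(-125) = (sqrt(9158 + 1465) + 28995) - 1/82 = (sqrt(10623) + 28995) - 1/82 = (28995 + sqrt(10623)) - 1/82 = 2377589/82 + sqrt(10623)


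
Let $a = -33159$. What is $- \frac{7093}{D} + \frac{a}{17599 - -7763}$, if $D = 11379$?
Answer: $- \frac{61912103}{32066022} \approx -1.9308$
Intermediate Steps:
$- \frac{7093}{D} + \frac{a}{17599 - -7763} = - \frac{7093}{11379} - \frac{33159}{17599 - -7763} = \left(-7093\right) \frac{1}{11379} - \frac{33159}{17599 + 7763} = - \frac{7093}{11379} - \frac{33159}{25362} = - \frac{7093}{11379} - \frac{11053}{8454} = - \frac{61912103}{32066022}$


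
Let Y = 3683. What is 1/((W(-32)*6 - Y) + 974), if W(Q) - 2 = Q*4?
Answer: -1/3465 ≈ -0.00028860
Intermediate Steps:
W(Q) = 2 + 4*Q (W(Q) = 2 + Q*4 = 2 + 4*Q)
1/((W(-32)*6 - Y) + 974) = 1/(((2 + 4*(-32))*6 - 1*3683) + 974) = 1/(((2 - 128)*6 - 3683) + 974) = 1/((-126*6 - 3683) + 974) = 1/((-756 - 3683) + 974) = 1/(-4439 + 974) = 1/(-3465) = -1/3465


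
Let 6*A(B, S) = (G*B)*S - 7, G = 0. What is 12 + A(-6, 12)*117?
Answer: -249/2 ≈ -124.50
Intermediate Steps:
A(B, S) = -7/6 (A(B, S) = ((0*B)*S - 7)/6 = (0*S - 7)/6 = (0 - 7)/6 = (⅙)*(-7) = -7/6)
12 + A(-6, 12)*117 = 12 - 7/6*117 = 12 - 273/2 = -249/2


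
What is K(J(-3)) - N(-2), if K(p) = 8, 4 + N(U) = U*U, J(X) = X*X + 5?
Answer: 8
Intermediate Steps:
J(X) = 5 + X² (J(X) = X² + 5 = 5 + X²)
N(U) = -4 + U² (N(U) = -4 + U*U = -4 + U²)
K(J(-3)) - N(-2) = 8 - (-4 + (-2)²) = 8 - (-4 + 4) = 8 - 1*0 = 8 + 0 = 8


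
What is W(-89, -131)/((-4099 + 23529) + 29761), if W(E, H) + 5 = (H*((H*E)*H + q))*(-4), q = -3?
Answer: -266773991/16397 ≈ -16270.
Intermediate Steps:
W(E, H) = -5 - 4*H*(-3 + E*H²) (W(E, H) = -5 + (H*((H*E)*H - 3))*(-4) = -5 + (H*((E*H)*H - 3))*(-4) = -5 + (H*(E*H² - 3))*(-4) = -5 + (H*(-3 + E*H²))*(-4) = -5 - 4*H*(-3 + E*H²))
W(-89, -131)/((-4099 + 23529) + 29761) = (-5 + 12*(-131) - 4*(-89)*(-131)³)/((-4099 + 23529) + 29761) = (-5 - 1572 - 4*(-89)*(-2248091))/(19430 + 29761) = (-5 - 1572 - 800320396)/49191 = -800321973*1/49191 = -266773991/16397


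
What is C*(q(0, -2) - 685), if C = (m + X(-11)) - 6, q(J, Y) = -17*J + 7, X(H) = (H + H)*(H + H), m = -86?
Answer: -265776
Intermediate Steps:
X(H) = 4*H² (X(H) = (2*H)*(2*H) = 4*H²)
q(J, Y) = 7 - 17*J
C = 392 (C = (-86 + 4*(-11)²) - 6 = (-86 + 4*121) - 6 = (-86 + 484) - 6 = 398 - 6 = 392)
C*(q(0, -2) - 685) = 392*((7 - 17*0) - 685) = 392*((7 + 0) - 685) = 392*(7 - 685) = 392*(-678) = -265776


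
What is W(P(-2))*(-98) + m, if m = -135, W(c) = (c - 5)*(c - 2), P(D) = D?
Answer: -2879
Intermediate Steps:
W(c) = (-5 + c)*(-2 + c)
W(P(-2))*(-98) + m = (10 + (-2)² - 7*(-2))*(-98) - 135 = (10 + 4 + 14)*(-98) - 135 = 28*(-98) - 135 = -2744 - 135 = -2879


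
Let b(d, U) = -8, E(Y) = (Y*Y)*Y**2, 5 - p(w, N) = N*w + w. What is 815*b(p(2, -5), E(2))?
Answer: -6520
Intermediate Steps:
p(w, N) = 5 - w - N*w (p(w, N) = 5 - (N*w + w) = 5 - (w + N*w) = 5 + (-w - N*w) = 5 - w - N*w)
E(Y) = Y**4 (E(Y) = Y**2*Y**2 = Y**4)
815*b(p(2, -5), E(2)) = 815*(-8) = -6520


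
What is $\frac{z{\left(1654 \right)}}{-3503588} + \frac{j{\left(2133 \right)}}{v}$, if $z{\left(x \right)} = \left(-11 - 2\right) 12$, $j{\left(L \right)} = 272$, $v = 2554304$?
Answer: $\frac{21116365}{139831700668} \approx 0.00015101$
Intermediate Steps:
$z{\left(x \right)} = -156$ ($z{\left(x \right)} = \left(-13\right) 12 = -156$)
$\frac{z{\left(1654 \right)}}{-3503588} + \frac{j{\left(2133 \right)}}{v} = - \frac{156}{-3503588} + \frac{272}{2554304} = \left(-156\right) \left(- \frac{1}{3503588}\right) + 272 \cdot \frac{1}{2554304} = \frac{39}{875897} + \frac{17}{159644} = \frac{21116365}{139831700668}$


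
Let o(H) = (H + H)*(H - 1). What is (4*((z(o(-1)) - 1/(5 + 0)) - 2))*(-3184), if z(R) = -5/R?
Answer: 219696/5 ≈ 43939.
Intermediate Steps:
o(H) = 2*H*(-1 + H) (o(H) = (2*H)*(-1 + H) = 2*H*(-1 + H))
(4*((z(o(-1)) - 1/(5 + 0)) - 2))*(-3184) = (4*((-5*(-1/(2*(-1 - 1))) - 1/(5 + 0)) - 2))*(-3184) = (4*((-5/(2*(-1)*(-2)) - 1/5) - 2))*(-3184) = (4*((-5/4 - 1*1/5) - 2))*(-3184) = (4*((-5*1/4 - 1/5) - 2))*(-3184) = (4*((-5/4 - 1/5) - 2))*(-3184) = (4*(-29/20 - 2))*(-3184) = (4*(-69/20))*(-3184) = -69/5*(-3184) = 219696/5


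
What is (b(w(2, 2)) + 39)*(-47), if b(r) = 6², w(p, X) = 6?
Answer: -3525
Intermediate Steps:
b(r) = 36
(b(w(2, 2)) + 39)*(-47) = (36 + 39)*(-47) = 75*(-47) = -3525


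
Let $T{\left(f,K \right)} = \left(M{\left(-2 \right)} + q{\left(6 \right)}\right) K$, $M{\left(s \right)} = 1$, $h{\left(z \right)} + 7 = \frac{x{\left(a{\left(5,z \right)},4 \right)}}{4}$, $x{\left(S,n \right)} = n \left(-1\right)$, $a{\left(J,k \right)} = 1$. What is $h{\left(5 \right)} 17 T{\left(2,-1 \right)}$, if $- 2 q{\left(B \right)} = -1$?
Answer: $204$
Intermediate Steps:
$x{\left(S,n \right)} = - n$
$q{\left(B \right)} = \frac{1}{2}$ ($q{\left(B \right)} = \left(- \frac{1}{2}\right) \left(-1\right) = \frac{1}{2}$)
$h{\left(z \right)} = -8$ ($h{\left(z \right)} = -7 + \frac{\left(-1\right) 4}{4} = -7 - 1 = -8$)
$T{\left(f,K \right)} = \frac{3 K}{2}$ ($T{\left(f,K \right)} = \left(1 + \frac{1}{2}\right) K = \frac{3 K}{2}$)
$h{\left(5 \right)} 17 T{\left(2,-1 \right)} = \left(-8\right) 17 \cdot \frac{3}{2} \left(-1\right) = \left(-136\right) \left(- \frac{3}{2}\right) = 204$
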